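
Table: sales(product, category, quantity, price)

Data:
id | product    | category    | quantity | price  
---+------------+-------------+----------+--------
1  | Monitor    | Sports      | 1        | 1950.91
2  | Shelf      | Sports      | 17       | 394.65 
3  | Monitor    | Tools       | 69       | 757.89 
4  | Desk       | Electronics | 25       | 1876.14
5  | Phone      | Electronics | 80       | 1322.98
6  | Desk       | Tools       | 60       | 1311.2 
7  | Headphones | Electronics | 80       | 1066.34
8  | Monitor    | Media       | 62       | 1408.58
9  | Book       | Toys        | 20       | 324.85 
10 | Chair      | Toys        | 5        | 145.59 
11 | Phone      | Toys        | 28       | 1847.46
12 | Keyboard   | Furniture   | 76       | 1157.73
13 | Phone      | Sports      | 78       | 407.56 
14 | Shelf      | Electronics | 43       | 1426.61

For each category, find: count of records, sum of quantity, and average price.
SELECT category,
       COUNT(*) as cnt,
       SUM(quantity) as total_quantity,
       AVG(price) as avg_price
FROM sales
GROUP BY category

Result:
  Electronics: 4 records, 228 total quantity, 1423.02 avg price
  Furniture: 1 records, 76 total quantity, 1157.73 avg price
  Media: 1 records, 62 total quantity, 1408.58 avg price
  Sports: 3 records, 96 total quantity, 917.71 avg price
  Tools: 2 records, 129 total quantity, 1034.55 avg price
  Toys: 3 records, 53 total quantity, 772.63 avg price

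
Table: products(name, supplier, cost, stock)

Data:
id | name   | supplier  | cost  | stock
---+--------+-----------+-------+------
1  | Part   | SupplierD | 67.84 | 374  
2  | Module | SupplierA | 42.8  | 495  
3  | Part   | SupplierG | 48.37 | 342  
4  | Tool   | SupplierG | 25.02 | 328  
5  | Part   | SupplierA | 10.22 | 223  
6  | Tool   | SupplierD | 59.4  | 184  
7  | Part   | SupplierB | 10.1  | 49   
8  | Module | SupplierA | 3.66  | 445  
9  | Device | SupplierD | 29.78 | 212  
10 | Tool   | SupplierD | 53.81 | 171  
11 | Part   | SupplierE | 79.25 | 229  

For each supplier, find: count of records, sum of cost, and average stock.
SELECT supplier,
       COUNT(*) as cnt,
       SUM(cost) as total_cost,
       AVG(stock) as avg_stock
FROM products
GROUP BY supplier

Result:
  SupplierA: 3 records, 56.68 total cost, 387.67 avg stock
  SupplierB: 1 records, 10.10 total cost, 49.00 avg stock
  SupplierD: 4 records, 210.83 total cost, 235.25 avg stock
  SupplierE: 1 records, 79.25 total cost, 229.00 avg stock
  SupplierG: 2 records, 73.39 total cost, 335.00 avg stock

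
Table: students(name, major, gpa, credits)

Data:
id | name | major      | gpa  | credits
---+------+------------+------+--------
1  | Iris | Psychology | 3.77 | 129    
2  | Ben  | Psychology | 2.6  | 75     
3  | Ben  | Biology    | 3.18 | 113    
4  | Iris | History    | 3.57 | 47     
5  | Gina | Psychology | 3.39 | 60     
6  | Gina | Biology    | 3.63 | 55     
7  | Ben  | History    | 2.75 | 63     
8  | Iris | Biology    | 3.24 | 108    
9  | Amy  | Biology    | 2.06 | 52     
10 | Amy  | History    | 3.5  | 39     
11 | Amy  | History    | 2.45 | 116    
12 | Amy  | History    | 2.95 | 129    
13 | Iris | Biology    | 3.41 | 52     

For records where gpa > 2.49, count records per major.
SELECT major, COUNT(*)
FROM students
WHERE gpa > 2.49
GROUP BY major

Note: WHERE filters rows before grouping.

Result:
  Biology: 4
  History: 4
  Psychology: 3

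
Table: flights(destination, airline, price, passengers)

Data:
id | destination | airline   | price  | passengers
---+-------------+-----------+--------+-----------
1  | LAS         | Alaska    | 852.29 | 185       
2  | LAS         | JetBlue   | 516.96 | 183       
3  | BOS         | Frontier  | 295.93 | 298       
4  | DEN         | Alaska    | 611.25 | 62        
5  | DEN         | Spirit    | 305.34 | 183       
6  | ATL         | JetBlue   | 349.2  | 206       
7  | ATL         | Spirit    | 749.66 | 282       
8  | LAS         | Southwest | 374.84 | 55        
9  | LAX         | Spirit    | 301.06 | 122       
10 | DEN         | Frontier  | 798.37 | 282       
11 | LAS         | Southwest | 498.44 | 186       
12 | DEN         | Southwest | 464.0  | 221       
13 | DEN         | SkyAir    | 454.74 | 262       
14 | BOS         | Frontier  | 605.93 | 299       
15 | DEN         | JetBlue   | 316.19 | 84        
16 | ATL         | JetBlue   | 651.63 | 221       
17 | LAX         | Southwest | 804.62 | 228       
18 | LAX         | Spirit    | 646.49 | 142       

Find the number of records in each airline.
SELECT airline, COUNT(*) as count
FROM flights
GROUP BY airline

Result:
  Alaska: 2
  Frontier: 3
  JetBlue: 4
  SkyAir: 1
  Southwest: 4
  Spirit: 4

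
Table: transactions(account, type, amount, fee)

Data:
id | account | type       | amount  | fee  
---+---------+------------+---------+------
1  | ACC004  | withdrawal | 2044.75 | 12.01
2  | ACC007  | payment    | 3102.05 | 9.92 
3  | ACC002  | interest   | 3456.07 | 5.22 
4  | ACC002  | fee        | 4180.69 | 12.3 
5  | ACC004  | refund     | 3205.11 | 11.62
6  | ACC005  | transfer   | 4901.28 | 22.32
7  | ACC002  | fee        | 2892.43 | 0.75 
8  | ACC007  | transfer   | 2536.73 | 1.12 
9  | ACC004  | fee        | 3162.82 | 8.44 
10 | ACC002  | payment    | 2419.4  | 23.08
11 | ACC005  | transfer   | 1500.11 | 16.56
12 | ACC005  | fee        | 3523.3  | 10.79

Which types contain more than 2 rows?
SELECT type, COUNT(*) as cnt
FROM transactions
GROUP BY type
HAVING COUNT(*) > 2

Result:
  fee: 4
  transfer: 3

Note: HAVING filters groups after aggregation, WHERE filters rows before.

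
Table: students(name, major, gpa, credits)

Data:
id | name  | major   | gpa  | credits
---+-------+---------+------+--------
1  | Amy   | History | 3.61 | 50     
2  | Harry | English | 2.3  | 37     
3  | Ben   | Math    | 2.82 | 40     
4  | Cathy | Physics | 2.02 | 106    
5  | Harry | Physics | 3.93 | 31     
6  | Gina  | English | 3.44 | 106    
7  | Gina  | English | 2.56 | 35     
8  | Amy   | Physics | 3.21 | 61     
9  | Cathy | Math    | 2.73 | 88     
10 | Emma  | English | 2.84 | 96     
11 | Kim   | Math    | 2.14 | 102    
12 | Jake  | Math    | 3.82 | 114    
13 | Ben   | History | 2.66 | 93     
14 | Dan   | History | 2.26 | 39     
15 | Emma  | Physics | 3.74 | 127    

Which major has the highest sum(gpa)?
SELECT major, SUM(gpa) as val
FROM students
GROUP BY major
ORDER BY val DESC
LIMIT 1

Result: Physics with sum(gpa) = 12.90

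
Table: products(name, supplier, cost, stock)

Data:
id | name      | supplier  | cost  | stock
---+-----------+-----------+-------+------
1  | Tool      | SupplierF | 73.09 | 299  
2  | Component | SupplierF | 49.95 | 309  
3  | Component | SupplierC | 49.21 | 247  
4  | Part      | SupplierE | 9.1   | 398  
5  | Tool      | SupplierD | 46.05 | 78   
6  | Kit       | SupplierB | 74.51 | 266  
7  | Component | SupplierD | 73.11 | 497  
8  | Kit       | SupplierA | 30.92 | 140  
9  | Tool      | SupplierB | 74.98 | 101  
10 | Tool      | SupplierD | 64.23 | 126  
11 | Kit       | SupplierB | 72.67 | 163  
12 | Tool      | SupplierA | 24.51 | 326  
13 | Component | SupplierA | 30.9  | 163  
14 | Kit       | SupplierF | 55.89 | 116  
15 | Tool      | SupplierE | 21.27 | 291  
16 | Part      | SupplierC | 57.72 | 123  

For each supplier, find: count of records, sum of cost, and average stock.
SELECT supplier,
       COUNT(*) as cnt,
       SUM(cost) as total_cost,
       AVG(stock) as avg_stock
FROM products
GROUP BY supplier

Result:
  SupplierA: 3 records, 86.33 total cost, 209.67 avg stock
  SupplierB: 3 records, 222.16 total cost, 176.67 avg stock
  SupplierC: 2 records, 106.93 total cost, 185.00 avg stock
  SupplierD: 3 records, 183.39 total cost, 233.67 avg stock
  SupplierE: 2 records, 30.37 total cost, 344.50 avg stock
  SupplierF: 3 records, 178.93 total cost, 241.33 avg stock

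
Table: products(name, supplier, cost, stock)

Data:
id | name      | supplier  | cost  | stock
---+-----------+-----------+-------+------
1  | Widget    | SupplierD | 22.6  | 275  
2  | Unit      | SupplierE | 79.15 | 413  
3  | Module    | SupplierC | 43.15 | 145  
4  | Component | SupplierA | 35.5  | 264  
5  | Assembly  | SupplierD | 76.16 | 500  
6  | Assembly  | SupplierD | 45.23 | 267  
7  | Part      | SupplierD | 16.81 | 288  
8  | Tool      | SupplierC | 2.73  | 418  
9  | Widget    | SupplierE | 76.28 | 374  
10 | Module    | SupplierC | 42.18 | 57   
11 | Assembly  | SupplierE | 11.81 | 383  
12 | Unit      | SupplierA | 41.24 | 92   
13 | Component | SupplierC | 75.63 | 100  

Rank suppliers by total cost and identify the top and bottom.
SELECT supplier, SUM(cost)
FROM products
GROUP BY supplier
ORDER BY SUM(cost)

All groups:
  SupplierA: 76.74
  SupplierD: 160.80
  SupplierC: 163.69
  SupplierE: 167.24

Highest: SupplierE (167.24)
Lowest: SupplierA (76.74)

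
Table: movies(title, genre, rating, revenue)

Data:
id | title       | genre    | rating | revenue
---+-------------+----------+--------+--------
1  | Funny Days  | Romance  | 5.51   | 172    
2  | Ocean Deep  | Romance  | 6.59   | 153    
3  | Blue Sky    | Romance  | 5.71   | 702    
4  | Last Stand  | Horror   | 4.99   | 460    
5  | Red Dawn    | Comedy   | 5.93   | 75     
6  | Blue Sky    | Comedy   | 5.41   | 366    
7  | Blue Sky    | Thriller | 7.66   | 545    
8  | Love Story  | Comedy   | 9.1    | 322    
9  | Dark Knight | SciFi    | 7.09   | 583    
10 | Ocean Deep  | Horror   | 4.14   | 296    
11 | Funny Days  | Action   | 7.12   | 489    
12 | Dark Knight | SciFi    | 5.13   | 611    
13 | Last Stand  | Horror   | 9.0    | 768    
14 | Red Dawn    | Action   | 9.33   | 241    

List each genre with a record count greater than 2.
SELECT genre, COUNT(*) as cnt
FROM movies
GROUP BY genre
HAVING COUNT(*) > 2

Result:
  Comedy: 3
  Horror: 3
  Romance: 3

Note: HAVING filters groups after aggregation, WHERE filters rows before.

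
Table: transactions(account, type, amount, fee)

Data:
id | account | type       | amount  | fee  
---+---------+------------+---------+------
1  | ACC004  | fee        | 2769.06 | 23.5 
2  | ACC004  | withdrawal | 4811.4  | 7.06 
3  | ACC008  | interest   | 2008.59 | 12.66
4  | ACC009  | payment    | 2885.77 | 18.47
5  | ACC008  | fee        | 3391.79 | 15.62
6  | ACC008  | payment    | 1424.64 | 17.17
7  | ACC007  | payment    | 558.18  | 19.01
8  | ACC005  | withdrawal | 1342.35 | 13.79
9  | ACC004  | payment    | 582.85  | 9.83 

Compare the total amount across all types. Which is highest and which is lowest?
SELECT type, SUM(amount)
FROM transactions
GROUP BY type
ORDER BY SUM(amount)

All groups:
  interest: 2008.59
  payment: 5451.44
  withdrawal: 6153.75
  fee: 6160.85

Highest: fee (6160.85)
Lowest: interest (2008.59)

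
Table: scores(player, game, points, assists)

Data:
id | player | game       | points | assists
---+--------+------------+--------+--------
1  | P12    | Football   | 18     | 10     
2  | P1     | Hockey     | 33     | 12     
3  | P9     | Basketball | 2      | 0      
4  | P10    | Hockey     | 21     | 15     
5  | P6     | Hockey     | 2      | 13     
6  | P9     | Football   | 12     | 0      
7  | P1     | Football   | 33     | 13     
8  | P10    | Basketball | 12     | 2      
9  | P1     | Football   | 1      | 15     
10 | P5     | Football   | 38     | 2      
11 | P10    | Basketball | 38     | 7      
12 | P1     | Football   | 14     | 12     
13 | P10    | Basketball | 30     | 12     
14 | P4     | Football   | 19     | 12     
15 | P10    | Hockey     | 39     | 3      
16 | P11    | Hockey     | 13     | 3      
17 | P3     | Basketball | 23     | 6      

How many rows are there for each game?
SELECT game, COUNT(*) as count
FROM scores
GROUP BY game

Result:
  Basketball: 5
  Football: 7
  Hockey: 5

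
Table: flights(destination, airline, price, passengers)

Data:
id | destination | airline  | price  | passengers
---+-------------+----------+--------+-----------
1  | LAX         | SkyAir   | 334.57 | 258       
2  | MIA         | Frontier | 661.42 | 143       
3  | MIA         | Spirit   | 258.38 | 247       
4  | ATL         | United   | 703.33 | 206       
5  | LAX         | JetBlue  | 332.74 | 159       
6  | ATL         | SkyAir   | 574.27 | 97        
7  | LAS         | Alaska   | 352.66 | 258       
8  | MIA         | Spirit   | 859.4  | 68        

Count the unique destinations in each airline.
SELECT airline, COUNT(DISTINCT destination)
FROM flights
GROUP BY airline

Result:
  Alaska: 1 distinct
  Frontier: 1 distinct
  JetBlue: 1 distinct
  SkyAir: 2 distinct
  Spirit: 1 distinct
  United: 1 distinct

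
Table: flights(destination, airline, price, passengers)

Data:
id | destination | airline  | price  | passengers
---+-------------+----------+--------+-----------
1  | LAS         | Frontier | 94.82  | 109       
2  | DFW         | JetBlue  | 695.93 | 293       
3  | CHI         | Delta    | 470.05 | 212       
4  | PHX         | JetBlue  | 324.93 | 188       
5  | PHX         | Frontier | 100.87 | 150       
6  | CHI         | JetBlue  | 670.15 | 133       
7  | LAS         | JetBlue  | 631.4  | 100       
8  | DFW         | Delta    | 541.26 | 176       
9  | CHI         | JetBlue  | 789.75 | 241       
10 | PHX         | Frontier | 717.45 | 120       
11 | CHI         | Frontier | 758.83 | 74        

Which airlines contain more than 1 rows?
SELECT airline, COUNT(*) as cnt
FROM flights
GROUP BY airline
HAVING COUNT(*) > 1

Result:
  Delta: 2
  Frontier: 4
  JetBlue: 5

Note: HAVING filters groups after aggregation, WHERE filters rows before.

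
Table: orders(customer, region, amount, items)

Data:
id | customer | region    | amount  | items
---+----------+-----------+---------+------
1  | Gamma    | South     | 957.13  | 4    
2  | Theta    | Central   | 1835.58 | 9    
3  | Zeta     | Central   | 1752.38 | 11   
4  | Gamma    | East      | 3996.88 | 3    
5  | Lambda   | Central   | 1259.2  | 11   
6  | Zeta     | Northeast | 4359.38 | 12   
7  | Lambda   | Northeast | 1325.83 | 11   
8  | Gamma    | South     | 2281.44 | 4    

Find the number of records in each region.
SELECT region, COUNT(*) as count
FROM orders
GROUP BY region

Result:
  Central: 3
  East: 1
  Northeast: 2
  South: 2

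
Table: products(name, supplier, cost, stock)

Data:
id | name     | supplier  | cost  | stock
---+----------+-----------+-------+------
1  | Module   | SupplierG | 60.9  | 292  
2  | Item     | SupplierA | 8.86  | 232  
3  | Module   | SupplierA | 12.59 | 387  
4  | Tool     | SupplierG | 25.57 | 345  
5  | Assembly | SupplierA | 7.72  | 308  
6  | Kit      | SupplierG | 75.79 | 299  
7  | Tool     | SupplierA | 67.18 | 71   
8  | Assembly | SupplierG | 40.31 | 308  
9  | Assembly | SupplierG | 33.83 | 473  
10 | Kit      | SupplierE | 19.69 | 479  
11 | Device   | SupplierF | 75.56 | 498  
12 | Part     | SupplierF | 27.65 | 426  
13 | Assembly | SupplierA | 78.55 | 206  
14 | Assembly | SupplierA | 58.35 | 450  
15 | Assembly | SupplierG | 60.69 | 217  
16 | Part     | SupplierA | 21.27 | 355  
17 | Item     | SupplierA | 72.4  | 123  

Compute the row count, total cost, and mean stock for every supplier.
SELECT supplier,
       COUNT(*) as cnt,
       SUM(cost) as total_cost,
       AVG(stock) as avg_stock
FROM products
GROUP BY supplier

Result:
  SupplierA: 8 records, 326.92 total cost, 266.50 avg stock
  SupplierE: 1 records, 19.69 total cost, 479.00 avg stock
  SupplierF: 2 records, 103.21 total cost, 462.00 avg stock
  SupplierG: 6 records, 297.09 total cost, 322.33 avg stock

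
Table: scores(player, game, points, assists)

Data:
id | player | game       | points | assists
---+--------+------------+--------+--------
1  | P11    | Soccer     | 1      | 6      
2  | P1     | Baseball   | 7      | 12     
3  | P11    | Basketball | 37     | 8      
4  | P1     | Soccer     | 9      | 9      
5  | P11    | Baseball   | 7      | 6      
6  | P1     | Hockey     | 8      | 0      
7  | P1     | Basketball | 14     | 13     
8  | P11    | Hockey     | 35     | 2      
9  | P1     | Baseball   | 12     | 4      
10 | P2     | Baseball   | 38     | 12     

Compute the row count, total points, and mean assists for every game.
SELECT game,
       COUNT(*) as cnt,
       SUM(points) as total_points,
       AVG(assists) as avg_assists
FROM scores
GROUP BY game

Result:
  Baseball: 4 records, 64 total points, 8.50 avg assists
  Basketball: 2 records, 51 total points, 10.50 avg assists
  Hockey: 2 records, 43 total points, 1.00 avg assists
  Soccer: 2 records, 10 total points, 7.50 avg assists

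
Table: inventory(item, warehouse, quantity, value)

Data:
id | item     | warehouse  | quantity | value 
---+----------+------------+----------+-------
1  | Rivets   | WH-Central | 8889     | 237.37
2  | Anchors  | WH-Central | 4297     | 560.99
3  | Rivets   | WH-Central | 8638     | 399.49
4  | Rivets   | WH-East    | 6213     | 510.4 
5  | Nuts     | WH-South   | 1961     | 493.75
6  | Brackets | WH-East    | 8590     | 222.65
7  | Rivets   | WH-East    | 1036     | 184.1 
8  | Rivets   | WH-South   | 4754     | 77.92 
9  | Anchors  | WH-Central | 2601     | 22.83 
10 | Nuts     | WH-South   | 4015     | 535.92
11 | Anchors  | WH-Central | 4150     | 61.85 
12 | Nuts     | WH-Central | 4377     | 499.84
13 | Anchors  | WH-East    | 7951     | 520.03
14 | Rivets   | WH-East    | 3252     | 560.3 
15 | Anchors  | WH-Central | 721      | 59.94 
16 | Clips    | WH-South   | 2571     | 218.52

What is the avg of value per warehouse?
SELECT warehouse, AVG(value) as result
FROM inventory
GROUP BY warehouse

Result:
  WH-Central: 263.19
  WH-East: 399.50
  WH-South: 331.53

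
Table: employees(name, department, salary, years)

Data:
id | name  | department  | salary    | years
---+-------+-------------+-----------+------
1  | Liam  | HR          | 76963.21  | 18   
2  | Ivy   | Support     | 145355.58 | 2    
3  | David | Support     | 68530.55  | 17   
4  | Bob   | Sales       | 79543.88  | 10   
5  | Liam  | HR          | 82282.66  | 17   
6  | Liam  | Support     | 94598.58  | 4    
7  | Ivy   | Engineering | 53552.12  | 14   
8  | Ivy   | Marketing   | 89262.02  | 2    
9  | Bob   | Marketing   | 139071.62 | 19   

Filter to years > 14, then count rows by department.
SELECT department, COUNT(*)
FROM employees
WHERE years > 14
GROUP BY department

Note: WHERE filters rows before grouping.

Result:
  HR: 2
  Marketing: 1
  Support: 1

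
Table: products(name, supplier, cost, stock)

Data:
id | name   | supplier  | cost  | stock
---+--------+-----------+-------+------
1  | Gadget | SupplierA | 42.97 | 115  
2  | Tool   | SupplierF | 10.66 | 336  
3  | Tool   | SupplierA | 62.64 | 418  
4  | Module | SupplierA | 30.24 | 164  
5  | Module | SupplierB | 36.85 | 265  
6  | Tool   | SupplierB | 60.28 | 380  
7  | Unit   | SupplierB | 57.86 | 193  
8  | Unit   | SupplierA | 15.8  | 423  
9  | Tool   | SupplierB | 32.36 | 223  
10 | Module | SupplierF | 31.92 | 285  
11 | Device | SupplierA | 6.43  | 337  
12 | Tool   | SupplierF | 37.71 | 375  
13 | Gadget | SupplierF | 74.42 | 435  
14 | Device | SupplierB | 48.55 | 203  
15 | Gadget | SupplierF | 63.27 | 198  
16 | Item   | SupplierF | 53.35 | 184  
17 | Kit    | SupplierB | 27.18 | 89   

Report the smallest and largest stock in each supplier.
SELECT supplier, MIN(stock), MAX(stock)
FROM products
GROUP BY supplier

Result:
  SupplierA: min=115, max=423
  SupplierB: min=89, max=380
  SupplierF: min=184, max=435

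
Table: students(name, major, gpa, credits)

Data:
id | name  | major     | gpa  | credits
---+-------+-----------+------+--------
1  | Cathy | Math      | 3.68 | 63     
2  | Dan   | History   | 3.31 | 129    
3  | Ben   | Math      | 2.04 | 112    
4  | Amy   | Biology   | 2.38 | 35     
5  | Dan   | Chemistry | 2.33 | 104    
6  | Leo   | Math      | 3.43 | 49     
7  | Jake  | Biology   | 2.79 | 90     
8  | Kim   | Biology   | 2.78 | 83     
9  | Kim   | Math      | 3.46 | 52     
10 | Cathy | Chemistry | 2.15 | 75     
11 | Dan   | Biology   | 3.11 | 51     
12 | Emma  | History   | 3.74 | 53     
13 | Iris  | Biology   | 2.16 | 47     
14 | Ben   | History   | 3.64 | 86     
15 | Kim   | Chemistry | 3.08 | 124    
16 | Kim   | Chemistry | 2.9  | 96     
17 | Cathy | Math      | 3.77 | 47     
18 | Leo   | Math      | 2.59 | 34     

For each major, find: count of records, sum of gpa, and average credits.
SELECT major,
       COUNT(*) as cnt,
       SUM(gpa) as total_gpa,
       AVG(credits) as avg_credits
FROM students
GROUP BY major

Result:
  Biology: 5 records, 13.22 total gpa, 61.20 avg credits
  Chemistry: 4 records, 10.46 total gpa, 99.75 avg credits
  History: 3 records, 10.69 total gpa, 89.33 avg credits
  Math: 6 records, 18.97 total gpa, 59.50 avg credits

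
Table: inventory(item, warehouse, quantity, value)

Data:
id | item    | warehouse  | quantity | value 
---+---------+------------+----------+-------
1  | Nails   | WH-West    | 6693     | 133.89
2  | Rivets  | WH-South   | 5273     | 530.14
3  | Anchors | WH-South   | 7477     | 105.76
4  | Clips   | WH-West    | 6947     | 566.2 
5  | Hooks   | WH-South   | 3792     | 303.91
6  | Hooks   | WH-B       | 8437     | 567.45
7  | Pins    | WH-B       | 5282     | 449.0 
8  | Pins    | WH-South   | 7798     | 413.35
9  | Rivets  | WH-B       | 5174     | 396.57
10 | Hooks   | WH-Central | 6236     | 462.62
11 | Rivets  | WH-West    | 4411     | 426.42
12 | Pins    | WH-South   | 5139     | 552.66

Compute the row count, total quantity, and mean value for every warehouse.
SELECT warehouse,
       COUNT(*) as cnt,
       SUM(quantity) as total_quantity,
       AVG(value) as avg_value
FROM inventory
GROUP BY warehouse

Result:
  WH-B: 3 records, 18893 total quantity, 471.01 avg value
  WH-Central: 1 records, 6236 total quantity, 462.62 avg value
  WH-South: 5 records, 29479 total quantity, 381.16 avg value
  WH-West: 3 records, 18051 total quantity, 375.50 avg value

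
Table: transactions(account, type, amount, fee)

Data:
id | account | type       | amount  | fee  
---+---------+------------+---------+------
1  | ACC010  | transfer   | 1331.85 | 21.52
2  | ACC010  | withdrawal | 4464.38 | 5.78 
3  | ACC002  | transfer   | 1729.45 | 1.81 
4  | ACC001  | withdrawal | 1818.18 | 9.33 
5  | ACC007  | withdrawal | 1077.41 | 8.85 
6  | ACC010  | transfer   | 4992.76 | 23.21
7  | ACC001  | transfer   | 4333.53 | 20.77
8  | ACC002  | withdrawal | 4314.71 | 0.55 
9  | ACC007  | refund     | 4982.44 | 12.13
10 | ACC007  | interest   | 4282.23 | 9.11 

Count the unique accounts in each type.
SELECT type, COUNT(DISTINCT account)
FROM transactions
GROUP BY type

Result:
  interest: 1 distinct
  refund: 1 distinct
  transfer: 3 distinct
  withdrawal: 4 distinct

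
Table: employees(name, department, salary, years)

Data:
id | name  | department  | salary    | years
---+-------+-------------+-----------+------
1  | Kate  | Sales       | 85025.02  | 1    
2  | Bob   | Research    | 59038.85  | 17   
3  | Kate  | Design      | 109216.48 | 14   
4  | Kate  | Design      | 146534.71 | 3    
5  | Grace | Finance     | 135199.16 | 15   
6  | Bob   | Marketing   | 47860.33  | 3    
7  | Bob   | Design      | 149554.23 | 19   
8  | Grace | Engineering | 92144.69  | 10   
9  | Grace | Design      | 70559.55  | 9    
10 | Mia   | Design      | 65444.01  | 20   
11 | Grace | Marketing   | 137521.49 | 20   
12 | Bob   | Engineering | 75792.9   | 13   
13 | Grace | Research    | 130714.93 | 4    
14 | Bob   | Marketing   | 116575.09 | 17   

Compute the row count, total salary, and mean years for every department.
SELECT department,
       COUNT(*) as cnt,
       SUM(salary) as total_salary,
       AVG(years) as avg_years
FROM employees
GROUP BY department

Result:
  Design: 5 records, 541308.98 total salary, 13.00 avg years
  Engineering: 2 records, 167937.59 total salary, 11.50 avg years
  Finance: 1 records, 135199.16 total salary, 15.00 avg years
  Marketing: 3 records, 301956.91 total salary, 13.33 avg years
  Research: 2 records, 189753.78 total salary, 10.50 avg years
  Sales: 1 records, 85025.02 total salary, 1.00 avg years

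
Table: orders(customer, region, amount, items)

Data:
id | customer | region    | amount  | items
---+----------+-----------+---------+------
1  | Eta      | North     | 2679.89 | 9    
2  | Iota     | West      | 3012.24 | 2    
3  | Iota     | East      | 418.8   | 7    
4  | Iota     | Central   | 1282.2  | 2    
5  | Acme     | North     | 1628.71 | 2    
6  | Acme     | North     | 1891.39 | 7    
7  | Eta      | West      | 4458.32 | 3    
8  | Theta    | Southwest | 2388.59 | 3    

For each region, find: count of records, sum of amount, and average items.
SELECT region,
       COUNT(*) as cnt,
       SUM(amount) as total_amount,
       AVG(items) as avg_items
FROM orders
GROUP BY region

Result:
  Central: 1 records, 1282.20 total amount, 2.00 avg items
  East: 1 records, 418.80 total amount, 7.00 avg items
  North: 3 records, 6199.99 total amount, 6.00 avg items
  Southwest: 1 records, 2388.59 total amount, 3.00 avg items
  West: 2 records, 7470.56 total amount, 2.50 avg items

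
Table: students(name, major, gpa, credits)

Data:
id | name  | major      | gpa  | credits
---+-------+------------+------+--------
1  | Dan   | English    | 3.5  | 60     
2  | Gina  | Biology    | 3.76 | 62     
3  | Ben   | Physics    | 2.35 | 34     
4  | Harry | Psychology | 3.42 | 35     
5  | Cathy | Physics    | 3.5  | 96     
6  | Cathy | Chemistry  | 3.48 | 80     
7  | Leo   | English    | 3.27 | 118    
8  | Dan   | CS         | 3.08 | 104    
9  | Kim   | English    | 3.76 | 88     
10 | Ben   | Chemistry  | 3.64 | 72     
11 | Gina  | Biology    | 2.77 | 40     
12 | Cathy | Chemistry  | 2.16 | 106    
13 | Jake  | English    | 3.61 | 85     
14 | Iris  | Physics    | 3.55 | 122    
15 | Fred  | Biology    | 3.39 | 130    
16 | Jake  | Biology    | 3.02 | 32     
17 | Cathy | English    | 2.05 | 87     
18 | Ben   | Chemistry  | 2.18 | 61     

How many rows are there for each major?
SELECT major, COUNT(*) as count
FROM students
GROUP BY major

Result:
  Biology: 4
  CS: 1
  Chemistry: 4
  English: 5
  Physics: 3
  Psychology: 1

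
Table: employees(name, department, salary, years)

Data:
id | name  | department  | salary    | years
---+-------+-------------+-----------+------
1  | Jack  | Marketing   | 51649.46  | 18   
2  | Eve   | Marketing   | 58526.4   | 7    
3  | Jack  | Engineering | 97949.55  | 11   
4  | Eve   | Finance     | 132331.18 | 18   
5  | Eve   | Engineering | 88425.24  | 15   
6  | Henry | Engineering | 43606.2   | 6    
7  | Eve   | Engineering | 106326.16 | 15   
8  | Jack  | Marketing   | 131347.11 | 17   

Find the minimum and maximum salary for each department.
SELECT department, MIN(salary), MAX(salary)
FROM employees
GROUP BY department

Result:
  Engineering: min=43606.20, max=106326.16
  Finance: min=132331.18, max=132331.18
  Marketing: min=51649.46, max=131347.11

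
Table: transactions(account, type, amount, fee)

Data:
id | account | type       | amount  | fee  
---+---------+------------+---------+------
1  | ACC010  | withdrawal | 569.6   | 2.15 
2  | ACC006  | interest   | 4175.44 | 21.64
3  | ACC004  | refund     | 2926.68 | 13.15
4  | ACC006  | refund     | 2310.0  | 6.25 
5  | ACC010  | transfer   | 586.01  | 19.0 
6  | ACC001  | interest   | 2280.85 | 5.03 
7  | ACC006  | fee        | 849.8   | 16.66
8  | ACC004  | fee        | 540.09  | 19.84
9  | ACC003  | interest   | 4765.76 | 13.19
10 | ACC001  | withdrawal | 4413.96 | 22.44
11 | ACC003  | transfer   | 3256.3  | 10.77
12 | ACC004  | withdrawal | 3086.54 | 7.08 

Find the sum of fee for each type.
SELECT type, SUM(fee) as result
FROM transactions
GROUP BY type

Result:
  fee: 36.50
  interest: 39.86
  refund: 19.40
  transfer: 29.77
  withdrawal: 31.67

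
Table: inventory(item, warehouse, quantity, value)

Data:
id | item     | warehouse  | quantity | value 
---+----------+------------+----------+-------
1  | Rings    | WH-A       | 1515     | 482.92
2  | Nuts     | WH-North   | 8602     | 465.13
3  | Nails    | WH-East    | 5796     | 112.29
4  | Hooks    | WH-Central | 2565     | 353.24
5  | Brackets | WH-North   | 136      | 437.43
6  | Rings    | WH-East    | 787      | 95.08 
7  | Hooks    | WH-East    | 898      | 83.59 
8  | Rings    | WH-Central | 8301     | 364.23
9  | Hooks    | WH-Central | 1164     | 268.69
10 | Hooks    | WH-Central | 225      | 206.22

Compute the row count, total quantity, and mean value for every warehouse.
SELECT warehouse,
       COUNT(*) as cnt,
       SUM(quantity) as total_quantity,
       AVG(value) as avg_value
FROM inventory
GROUP BY warehouse

Result:
  WH-A: 1 records, 1515 total quantity, 482.92 avg value
  WH-Central: 4 records, 12255 total quantity, 298.10 avg value
  WH-East: 3 records, 7481 total quantity, 96.99 avg value
  WH-North: 2 records, 8738 total quantity, 451.28 avg value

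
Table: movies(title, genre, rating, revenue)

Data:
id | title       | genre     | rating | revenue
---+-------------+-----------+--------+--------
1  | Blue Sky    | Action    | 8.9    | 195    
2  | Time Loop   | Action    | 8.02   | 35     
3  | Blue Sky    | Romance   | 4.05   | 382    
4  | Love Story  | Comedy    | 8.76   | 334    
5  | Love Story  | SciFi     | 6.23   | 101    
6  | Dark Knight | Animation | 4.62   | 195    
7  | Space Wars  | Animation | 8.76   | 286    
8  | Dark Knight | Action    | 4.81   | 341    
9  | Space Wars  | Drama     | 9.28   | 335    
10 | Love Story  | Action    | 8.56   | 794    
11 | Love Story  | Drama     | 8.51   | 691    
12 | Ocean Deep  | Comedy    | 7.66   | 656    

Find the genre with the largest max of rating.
SELECT genre, MAX(rating) as val
FROM movies
GROUP BY genre
ORDER BY val DESC
LIMIT 1

Result: Drama with max(rating) = 9.28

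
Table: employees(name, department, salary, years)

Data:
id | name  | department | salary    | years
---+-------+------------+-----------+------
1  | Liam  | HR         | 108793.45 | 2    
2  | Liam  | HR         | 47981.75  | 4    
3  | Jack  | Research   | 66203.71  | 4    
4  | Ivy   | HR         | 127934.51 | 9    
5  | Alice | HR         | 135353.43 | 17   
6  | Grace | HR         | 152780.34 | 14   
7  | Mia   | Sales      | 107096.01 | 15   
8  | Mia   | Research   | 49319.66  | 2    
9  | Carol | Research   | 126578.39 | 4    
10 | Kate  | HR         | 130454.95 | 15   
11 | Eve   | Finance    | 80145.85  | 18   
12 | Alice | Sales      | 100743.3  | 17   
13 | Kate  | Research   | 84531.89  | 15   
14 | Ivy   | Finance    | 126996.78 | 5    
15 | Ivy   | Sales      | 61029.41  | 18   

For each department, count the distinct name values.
SELECT department, COUNT(DISTINCT name)
FROM employees
GROUP BY department

Result:
  Finance: 2 distinct
  HR: 5 distinct
  Research: 4 distinct
  Sales: 3 distinct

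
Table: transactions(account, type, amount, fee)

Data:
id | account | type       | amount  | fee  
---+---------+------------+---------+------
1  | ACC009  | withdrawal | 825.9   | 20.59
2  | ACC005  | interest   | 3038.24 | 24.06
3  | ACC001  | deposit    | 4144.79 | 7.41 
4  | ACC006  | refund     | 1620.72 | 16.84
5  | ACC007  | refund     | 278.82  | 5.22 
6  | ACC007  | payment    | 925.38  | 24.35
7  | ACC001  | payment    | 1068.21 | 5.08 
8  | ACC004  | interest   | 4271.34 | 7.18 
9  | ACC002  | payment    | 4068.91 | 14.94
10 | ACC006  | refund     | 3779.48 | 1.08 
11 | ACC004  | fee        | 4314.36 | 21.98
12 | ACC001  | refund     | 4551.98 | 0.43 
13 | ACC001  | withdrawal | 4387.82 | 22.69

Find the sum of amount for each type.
SELECT type, SUM(amount) as result
FROM transactions
GROUP BY type

Result:
  deposit: 4144.79
  fee: 4314.36
  interest: 7309.58
  payment: 6062.50
  refund: 10231.00
  withdrawal: 5213.72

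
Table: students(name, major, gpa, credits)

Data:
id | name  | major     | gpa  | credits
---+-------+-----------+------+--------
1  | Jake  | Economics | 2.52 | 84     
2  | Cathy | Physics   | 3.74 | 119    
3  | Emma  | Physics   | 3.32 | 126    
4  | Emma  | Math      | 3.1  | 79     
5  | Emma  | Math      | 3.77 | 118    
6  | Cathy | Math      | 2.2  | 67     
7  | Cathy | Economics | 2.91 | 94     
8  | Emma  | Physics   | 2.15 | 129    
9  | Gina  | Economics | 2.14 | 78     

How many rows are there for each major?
SELECT major, COUNT(*) as count
FROM students
GROUP BY major

Result:
  Economics: 3
  Math: 3
  Physics: 3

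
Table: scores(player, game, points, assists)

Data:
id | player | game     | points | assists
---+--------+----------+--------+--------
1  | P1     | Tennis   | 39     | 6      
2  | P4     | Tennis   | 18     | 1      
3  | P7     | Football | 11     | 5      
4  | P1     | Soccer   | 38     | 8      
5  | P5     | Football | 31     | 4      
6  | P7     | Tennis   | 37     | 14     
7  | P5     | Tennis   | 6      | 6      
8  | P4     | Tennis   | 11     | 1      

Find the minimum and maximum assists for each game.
SELECT game, MIN(assists), MAX(assists)
FROM scores
GROUP BY game

Result:
  Football: min=4, max=5
  Soccer: min=8, max=8
  Tennis: min=1, max=14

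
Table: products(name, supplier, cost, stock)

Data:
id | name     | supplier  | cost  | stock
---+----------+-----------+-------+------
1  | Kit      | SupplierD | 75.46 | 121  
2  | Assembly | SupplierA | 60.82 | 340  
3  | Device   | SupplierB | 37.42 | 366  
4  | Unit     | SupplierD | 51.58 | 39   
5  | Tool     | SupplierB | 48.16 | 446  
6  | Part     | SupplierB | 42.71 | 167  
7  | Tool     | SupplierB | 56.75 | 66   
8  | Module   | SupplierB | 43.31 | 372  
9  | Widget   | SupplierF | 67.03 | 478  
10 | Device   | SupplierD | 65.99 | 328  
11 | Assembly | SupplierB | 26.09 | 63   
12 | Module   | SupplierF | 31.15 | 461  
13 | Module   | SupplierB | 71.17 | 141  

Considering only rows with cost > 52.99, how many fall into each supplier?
SELECT supplier, COUNT(*)
FROM products
WHERE cost > 52.99
GROUP BY supplier

Note: WHERE filters rows before grouping.

Result:
  SupplierA: 1
  SupplierB: 2
  SupplierD: 2
  SupplierF: 1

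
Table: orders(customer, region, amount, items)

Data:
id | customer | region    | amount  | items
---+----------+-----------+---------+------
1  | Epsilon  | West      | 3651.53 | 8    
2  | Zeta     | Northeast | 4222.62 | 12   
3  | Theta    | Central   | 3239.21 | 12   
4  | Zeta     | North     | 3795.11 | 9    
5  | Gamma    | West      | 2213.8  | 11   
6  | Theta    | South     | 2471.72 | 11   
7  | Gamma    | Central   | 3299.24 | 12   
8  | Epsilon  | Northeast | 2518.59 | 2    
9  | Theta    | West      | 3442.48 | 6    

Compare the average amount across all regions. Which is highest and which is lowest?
SELECT region, AVG(amount)
FROM orders
GROUP BY region
ORDER BY AVG(amount)

All groups:
  South: 2471.72
  West: 3102.60
  Central: 3269.23
  Northeast: 3370.61
  North: 3795.11

Highest: North (3795.11)
Lowest: South (2471.72)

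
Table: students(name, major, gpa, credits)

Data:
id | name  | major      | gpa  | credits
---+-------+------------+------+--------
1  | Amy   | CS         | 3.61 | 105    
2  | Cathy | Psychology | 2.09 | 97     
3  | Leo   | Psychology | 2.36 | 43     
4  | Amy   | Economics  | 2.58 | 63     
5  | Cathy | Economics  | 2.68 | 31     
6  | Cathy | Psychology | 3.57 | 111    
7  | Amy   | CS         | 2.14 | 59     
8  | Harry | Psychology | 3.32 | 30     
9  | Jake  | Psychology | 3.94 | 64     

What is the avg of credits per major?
SELECT major, AVG(credits) as result
FROM students
GROUP BY major

Result:
  CS: 82.00
  Economics: 47.00
  Psychology: 69.00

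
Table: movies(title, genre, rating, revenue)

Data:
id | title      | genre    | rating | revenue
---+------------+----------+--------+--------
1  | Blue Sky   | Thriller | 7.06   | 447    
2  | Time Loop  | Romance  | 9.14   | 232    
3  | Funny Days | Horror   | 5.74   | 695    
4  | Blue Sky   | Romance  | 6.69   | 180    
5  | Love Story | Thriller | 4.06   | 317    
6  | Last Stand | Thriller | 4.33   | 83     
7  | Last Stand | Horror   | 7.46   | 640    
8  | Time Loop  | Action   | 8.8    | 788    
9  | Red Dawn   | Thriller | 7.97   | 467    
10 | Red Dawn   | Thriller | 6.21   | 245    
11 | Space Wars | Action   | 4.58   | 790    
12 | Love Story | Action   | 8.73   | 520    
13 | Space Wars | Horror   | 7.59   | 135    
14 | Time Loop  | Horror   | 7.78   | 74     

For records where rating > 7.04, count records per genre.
SELECT genre, COUNT(*)
FROM movies
WHERE rating > 7.04
GROUP BY genre

Note: WHERE filters rows before grouping.

Result:
  Action: 2
  Horror: 3
  Romance: 1
  Thriller: 2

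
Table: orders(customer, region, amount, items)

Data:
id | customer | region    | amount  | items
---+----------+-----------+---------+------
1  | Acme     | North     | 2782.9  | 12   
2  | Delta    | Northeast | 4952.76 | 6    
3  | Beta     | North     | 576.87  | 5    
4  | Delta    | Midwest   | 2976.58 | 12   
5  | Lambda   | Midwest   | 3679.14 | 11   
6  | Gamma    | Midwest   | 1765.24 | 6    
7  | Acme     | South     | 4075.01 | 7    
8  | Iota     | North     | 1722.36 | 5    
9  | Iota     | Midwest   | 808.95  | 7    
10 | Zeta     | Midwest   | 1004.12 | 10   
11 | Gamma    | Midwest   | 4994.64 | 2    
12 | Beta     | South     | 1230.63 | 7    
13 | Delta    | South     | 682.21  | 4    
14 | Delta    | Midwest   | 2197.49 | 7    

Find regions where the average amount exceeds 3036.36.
SELECT region, AVG(amount)
FROM orders
GROUP BY region
HAVING AVG(amount) > 3036.36

Result:
  Northeast: avg=4952.76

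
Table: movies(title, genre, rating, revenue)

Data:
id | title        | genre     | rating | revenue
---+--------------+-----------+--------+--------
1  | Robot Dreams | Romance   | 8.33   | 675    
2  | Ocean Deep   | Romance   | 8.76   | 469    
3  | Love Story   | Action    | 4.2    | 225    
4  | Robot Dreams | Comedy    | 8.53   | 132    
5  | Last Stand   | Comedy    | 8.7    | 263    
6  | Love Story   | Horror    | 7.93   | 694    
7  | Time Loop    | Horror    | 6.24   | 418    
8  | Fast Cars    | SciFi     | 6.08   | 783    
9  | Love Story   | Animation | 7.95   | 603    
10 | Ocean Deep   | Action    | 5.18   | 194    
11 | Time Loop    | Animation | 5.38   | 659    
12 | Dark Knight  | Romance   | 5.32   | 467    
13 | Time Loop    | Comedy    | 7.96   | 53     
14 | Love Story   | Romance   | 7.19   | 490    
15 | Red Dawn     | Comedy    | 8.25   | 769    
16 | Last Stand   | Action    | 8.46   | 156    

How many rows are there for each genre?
SELECT genre, COUNT(*) as count
FROM movies
GROUP BY genre

Result:
  Action: 3
  Animation: 2
  Comedy: 4
  Horror: 2
  Romance: 4
  SciFi: 1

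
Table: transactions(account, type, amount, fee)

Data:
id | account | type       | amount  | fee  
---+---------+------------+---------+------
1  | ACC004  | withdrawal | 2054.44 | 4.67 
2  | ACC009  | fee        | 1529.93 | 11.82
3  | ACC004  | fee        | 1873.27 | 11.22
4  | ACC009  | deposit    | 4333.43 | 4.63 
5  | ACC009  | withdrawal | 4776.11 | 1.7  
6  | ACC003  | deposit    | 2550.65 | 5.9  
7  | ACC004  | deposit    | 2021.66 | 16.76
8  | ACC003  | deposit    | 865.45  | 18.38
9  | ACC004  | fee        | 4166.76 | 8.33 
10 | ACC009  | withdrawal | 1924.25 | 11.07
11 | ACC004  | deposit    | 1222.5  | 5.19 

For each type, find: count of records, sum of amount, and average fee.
SELECT type,
       COUNT(*) as cnt,
       SUM(amount) as total_amount,
       AVG(fee) as avg_fee
FROM transactions
GROUP BY type

Result:
  deposit: 5 records, 10993.69 total amount, 10.17 avg fee
  fee: 3 records, 7569.96 total amount, 10.46 avg fee
  withdrawal: 3 records, 8754.80 total amount, 5.81 avg fee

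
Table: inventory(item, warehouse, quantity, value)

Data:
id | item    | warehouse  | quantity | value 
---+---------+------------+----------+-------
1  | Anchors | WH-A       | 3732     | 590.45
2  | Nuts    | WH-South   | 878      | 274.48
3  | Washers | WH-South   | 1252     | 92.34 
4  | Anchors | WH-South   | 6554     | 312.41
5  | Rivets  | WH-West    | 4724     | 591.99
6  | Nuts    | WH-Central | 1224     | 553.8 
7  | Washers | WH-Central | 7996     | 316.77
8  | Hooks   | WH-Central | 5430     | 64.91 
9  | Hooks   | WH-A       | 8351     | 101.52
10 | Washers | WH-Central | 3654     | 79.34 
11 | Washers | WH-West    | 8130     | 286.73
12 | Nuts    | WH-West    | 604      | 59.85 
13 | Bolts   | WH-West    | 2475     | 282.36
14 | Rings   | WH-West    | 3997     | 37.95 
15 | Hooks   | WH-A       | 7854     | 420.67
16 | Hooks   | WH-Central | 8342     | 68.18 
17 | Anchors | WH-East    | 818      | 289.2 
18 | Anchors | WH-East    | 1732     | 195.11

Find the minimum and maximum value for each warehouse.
SELECT warehouse, MIN(value), MAX(value)
FROM inventory
GROUP BY warehouse

Result:
  WH-A: min=101.52, max=590.45
  WH-Central: min=64.91, max=553.80
  WH-East: min=195.11, max=289.20
  WH-South: min=92.34, max=312.41
  WH-West: min=37.95, max=591.99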